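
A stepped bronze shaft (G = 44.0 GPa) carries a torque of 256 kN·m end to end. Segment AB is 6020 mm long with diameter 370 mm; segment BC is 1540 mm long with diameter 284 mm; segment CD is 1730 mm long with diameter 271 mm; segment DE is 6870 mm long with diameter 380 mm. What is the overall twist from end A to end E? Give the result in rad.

0.0716 rad

J_AB = π(0.370)⁴/32 = 1.84×10^-3 m⁴; J_BC = π(0.284)⁴/32 = 6.39×10^-4 m⁴; J_CD = π(0.271)⁴/32 = 5.30×10^-4 m⁴; J_DE = π(0.380)⁴/32 = 2.05×10^-3 m⁴.
θ = (T/G)·Σ L_i/J_i = (256000/44.0×10⁹)·(6.02/1.84×10^-3 + 1.54/6.39×10^-4 + 1.73/5.30×10^-4 + 6.87/2.05×10^-3) = 0.07160 rad.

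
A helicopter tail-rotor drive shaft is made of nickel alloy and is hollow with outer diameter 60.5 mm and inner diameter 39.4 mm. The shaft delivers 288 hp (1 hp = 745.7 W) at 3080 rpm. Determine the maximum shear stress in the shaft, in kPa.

ω = 2π·3080/60 = 322.5 rad/s, so T = P/ω = 288×745.7 / 322.5 = 665.9 N·m.
J = π(d_o⁴ − d_i⁴)/32 = π(0.0605⁴ − 0.0394⁴)/32 = 1.079×10^-6 m⁴.
τ_max = T·r/J = 665.9 × 0.0302 / 1.079×10^-6 = 1.867×10^7 Pa.

18700 kPa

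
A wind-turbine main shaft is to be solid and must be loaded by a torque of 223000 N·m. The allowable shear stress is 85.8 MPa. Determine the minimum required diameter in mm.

For a solid shaft τ_max = 16T/(πd³), so d = (16T/(π τ_allow))^(1/3) = (16·223000/(π·8.58×10^7))^(1/3) = 0.2366 m.

237 mm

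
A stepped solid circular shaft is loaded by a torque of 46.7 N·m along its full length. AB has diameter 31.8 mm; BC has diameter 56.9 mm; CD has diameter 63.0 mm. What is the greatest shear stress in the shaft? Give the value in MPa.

Under the same torque, τ_max = 16T/(πd³) is largest where d is smallest — segment AB (d = 31.8 mm).
τ_max = 16·46.70/(π·(0.0318)³) = 7.396×10^6 Pa.

7.40 MPa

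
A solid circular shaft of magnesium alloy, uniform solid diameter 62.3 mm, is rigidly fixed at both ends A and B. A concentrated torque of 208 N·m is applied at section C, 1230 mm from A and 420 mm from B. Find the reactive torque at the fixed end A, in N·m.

With uniform GJ and both ends fixed, compatibility θ_AC = θ_CB gives T_A·a = T_B·b, together with T_A + T_B = T₀.
T_A = T₀·b/(a+b) = 208.0·420/1650 = 52.95 N·m; T_B = 155.1 N·m.

52.9 N·m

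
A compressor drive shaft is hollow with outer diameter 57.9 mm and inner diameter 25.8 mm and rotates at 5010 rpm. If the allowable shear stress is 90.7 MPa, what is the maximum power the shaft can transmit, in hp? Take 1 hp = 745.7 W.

J = π(d_o⁴ − d_i⁴)/32 = π(0.0579⁴ − 0.0258⁴)/32 = 1.060×10^-6 m⁴.
T_max = τ_allow·J/r = 9.07×10^7 × 1.060×10^-6 / 0.0290 = 3321 N·m.
ω = 2π·5010/60 = 524.6 rad/s, so P_max = T_max·ω = 1.742×10^6 W.

2340 hp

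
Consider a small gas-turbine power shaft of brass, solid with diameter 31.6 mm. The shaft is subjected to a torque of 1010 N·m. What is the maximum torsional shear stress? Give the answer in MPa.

163 MPa

J = πd⁴/32 = π(0.0316)⁴/32 = 9.789×10^-8 m⁴.
τ_max = T·r/J = 1010 × 0.0158 / 9.789×10^-8 = 1.630×10^8 Pa.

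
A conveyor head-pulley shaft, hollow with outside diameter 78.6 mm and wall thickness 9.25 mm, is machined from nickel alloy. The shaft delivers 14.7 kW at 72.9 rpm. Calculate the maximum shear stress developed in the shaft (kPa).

ω = 2π·72.9/60 = 7.634 rad/s, so T = P/ω = 14.7×10³ / 7.634 = 1926 N·m.
J = π(d_o⁴ − d_i⁴)/32 = π(0.0786⁴ − 0.0601⁴)/32 = 2.466×10^-6 m⁴.
τ_max = T·r/J = 1926 × 0.0393 / 2.466×10^-6 = 3.068×10^7 Pa.

30700 kPa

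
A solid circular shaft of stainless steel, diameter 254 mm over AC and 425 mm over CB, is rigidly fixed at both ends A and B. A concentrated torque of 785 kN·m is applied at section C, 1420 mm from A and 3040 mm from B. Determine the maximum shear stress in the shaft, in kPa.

Compatibility: T_A·a/J_AC = T_B·b/J_CB with T_A + T_B = T₀.
J_AC = 4.09×10^-4 m⁴, J_CB = 3.20×10^-3 m⁴, so T_A = T₀·(J_AC/a)/((J_AC/a)+(J_CB/b)) = 168400 N·m, T_B = 616600 N·m.
τ in each portion: τ_AC = 5.23×10^7 Pa, τ_CB = 4.09×10^7 Pa; maximum is in AC.
τ_max = T_AC·r/J = 168400·0.127/4.09×10^-4 = 5.234×10^7 Pa.

52300 kPa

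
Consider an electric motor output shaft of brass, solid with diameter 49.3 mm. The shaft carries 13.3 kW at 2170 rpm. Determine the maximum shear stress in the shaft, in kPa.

2490 kPa

ω = 2π·2170/60 = 227.2 rad/s, so T = P/ω = 13.3×10³ / 227.2 = 58.53 N·m.
J = πd⁴/32 = π(0.0493)⁴/32 = 5.799×10^-7 m⁴.
τ_max = T·r/J = 58.53 × 0.0246 / 5.799×10^-7 = 2.488×10^6 Pa.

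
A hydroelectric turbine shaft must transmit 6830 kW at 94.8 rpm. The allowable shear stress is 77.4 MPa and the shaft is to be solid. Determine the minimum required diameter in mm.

ω = 2π·94.8/60 = 9.927 rad/s, so T = P/ω = 6830×10³ / 9.927 = 688000 N·m.
For a solid shaft τ_max = 16T/(πd³), so d = (16T/(π τ_allow))^(1/3) = (16·688000/(π·7.74×10^7))^(1/3) = 0.3564 m.

356 mm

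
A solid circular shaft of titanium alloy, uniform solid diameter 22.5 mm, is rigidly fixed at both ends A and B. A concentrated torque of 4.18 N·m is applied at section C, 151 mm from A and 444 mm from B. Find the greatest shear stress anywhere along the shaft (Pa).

With uniform GJ and both ends fixed, compatibility θ_AC = θ_CB gives T_A·a = T_B·b, together with T_A + T_B = T₀.
T_A = T₀·b/(a+b) = 4.180·444/595.0 = 3.119 N·m; T_B = 1.061 N·m.
τ in each portion: τ_AC = 1.39×10^6 Pa, τ_CB = 4.74×10^5 Pa; maximum is in AC.
τ_max = T_AC·r/J = 3.119·0.0112/2.52×10^-8 = 1.395×10^6 Pa.

1.39e6 Pa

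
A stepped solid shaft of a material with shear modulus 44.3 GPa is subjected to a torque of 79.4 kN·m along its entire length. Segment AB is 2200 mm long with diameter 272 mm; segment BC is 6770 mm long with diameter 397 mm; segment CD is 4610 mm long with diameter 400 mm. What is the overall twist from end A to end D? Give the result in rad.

J_AB = π(0.272)⁴/32 = 5.37×10^-4 m⁴; J_BC = π(0.397)⁴/32 = 2.44×10^-3 m⁴; J_CD = π(0.400)⁴/32 = 2.51×10^-3 m⁴.
θ = (T/G)·Σ L_i/J_i = (79400/44.3×10⁹)·(2.20/5.37×10^-4 + 6.77/2.44×10^-3 + 4.61/2.51×10^-3) = 0.01560 rad.

0.0156 rad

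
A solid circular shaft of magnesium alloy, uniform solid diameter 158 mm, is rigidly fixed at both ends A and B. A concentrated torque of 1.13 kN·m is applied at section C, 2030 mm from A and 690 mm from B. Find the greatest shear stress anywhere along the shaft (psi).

158 psi

With uniform GJ and both ends fixed, compatibility θ_AC = θ_CB gives T_A·a = T_B·b, together with T_A + T_B = T₀.
T_A = T₀·b/(a+b) = 1130·690/2720 = 286.7 N·m; T_B = 843.3 N·m.
τ in each portion: τ_AC = 3.70×10^5 Pa, τ_CB = 1.09×10^6 Pa; maximum is in CB.
τ_max = T_CB·r/J = 843.3·0.0790/6.12×10^-5 = 1.089×10^6 Pa.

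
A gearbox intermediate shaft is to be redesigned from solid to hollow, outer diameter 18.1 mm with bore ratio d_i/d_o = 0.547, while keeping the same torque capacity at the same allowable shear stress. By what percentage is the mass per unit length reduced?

Equal τ_max and T ⇒ the solid shaft needs d_s³ = d_o³(1−k⁴), so d_s = 18.1·(1−0.547⁴)^(1/3) = 17.54 mm.
Area ratio A_h/A_s = d_o²(1−k²)/d_s² = (1−k²)/(1−k⁴)^(2/3) = 0.7460.
Mass saving = 1 − 0.7460 = 25.4 %.

25.4 %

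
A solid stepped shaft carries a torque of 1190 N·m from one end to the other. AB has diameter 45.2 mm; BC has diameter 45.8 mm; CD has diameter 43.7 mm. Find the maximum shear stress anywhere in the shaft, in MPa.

72.6 MPa

Under the same torque, τ_max = 16T/(πd³) is largest where d is smallest — segment CD (d = 43.7 mm).
τ_max = 16·1190/(π·(0.0437)³) = 7.262×10^7 Pa.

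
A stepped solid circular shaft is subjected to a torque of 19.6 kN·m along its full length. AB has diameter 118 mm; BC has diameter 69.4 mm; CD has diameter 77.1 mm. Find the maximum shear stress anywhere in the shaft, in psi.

43300 psi

Under the same torque, τ_max = 16T/(πd³) is largest where d is smallest — segment BC (d = 69.4 mm).
τ_max = 16·19600/(π·(0.0694)³) = 2.986×10^8 Pa.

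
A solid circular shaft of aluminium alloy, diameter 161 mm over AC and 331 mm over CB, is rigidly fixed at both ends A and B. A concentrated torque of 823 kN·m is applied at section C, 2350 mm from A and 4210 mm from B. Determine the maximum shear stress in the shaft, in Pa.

1.05e8 Pa

Compatibility: T_A·a/J_AC = T_B·b/J_CB with T_A + T_B = T₀.
J_AC = 6.60×10^-5 m⁴, J_CB = 1.18×10^-3 m⁴, so T_A = T₀·(J_AC/a)/((J_AC/a)+(J_CB/b)) = 75010 N·m, T_B = 748000 N·m.
τ in each portion: τ_AC = 9.15×10^7 Pa, τ_CB = 1.05×10^8 Pa; maximum is in CB.
τ_max = T_CB·r/J = 748000·0.166/1.18×10^-3 = 1.050×10^8 Pa.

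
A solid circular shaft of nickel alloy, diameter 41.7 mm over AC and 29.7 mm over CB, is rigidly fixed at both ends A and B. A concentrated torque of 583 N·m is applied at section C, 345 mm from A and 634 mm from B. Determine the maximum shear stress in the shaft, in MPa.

35.9 MPa

Compatibility: T_A·a/J_AC = T_B·b/J_CB with T_A + T_B = T₀.
J_AC = 2.97×10^-7 m⁴, J_CB = 7.64×10^-8 m⁴, so T_A = T₀·(J_AC/a)/((J_AC/a)+(J_CB/b)) = 511.4 N·m, T_B = 71.61 N·m.
τ in each portion: τ_AC = 3.59×10^7 Pa, τ_CB = 1.39×10^7 Pa; maximum is in AC.
τ_max = T_AC·r/J = 511.4·0.0209/2.97×10^-7 = 3.592×10^7 Pa.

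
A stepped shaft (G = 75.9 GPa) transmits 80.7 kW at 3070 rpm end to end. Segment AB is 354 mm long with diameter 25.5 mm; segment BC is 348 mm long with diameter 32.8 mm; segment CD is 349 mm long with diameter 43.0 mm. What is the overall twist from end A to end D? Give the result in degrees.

2.39°

ω = 2π·3070/60 = 321.5 rad/s, so T = P/ω = 80.7×10³ / 321.5 = 251.0 N·m.
J_AB = π(0.0255)⁴/32 = 4.15×10^-8 m⁴; J_BC = π(0.0328)⁴/32 = 1.14×10^-7 m⁴; J_CD = π(0.0430)⁴/32 = 3.36×10^-7 m⁴.
θ = (T/G)·Σ L_i/J_i = (251.0/75.9×10⁹)·(0.354/4.15×10^-8 + 0.348/1.14×10^-7 + 0.349/3.36×10^-7) = 0.04177 rad.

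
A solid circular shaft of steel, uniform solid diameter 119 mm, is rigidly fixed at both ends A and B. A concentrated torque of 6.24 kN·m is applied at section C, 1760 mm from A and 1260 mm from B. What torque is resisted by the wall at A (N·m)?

2600 N·m

With uniform GJ and both ends fixed, compatibility θ_AC = θ_CB gives T_A·a = T_B·b, together with T_A + T_B = T₀.
T_A = T₀·b/(a+b) = 6240·1260/3020 = 2603 N·m; T_B = 3637 N·m.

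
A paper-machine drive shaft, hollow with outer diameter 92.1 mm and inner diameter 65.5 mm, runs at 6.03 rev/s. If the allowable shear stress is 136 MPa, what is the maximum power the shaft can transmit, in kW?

J = π(d_o⁴ − d_i⁴)/32 = π(0.0921⁴ − 0.0655⁴)/32 = 5.257×10^-6 m⁴.
T_max = τ_allow·J/r = 1.36×10^8 × 5.257×10^-6 / 0.0460 = 15520 N·m.
ω = 2π·6.03 = 37.89 rad/s, so P_max = T_max·ω = 5.882×10^5 W.

588 kW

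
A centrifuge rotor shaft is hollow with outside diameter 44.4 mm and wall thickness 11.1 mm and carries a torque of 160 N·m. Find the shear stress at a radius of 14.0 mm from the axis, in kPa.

6260 kPa

J = π(d_o⁴ − d_i⁴)/32 = π(0.0444⁴ − 0.0222⁴)/32 = 3.577×10^-7 m⁴.
Shear stress varies linearly with radius: τ = T·r/J = 160.0 × 0.0140 / 3.577×10^-7 = 6.262×10^6 Pa.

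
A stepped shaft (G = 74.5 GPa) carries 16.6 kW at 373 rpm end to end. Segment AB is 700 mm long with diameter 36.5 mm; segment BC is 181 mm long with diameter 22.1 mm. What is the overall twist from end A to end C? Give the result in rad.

0.0670 rad

ω = 2π·373/60 = 39.06 rad/s, so T = P/ω = 16.6×10³ / 39.06 = 425.0 N·m.
J_AB = π(0.0365)⁴/32 = 1.74×10^-7 m⁴; J_BC = π(0.0221)⁴/32 = 2.34×10^-8 m⁴.
θ = (T/G)·Σ L_i/J_i = (425.0/74.5×10⁹)·(0.700/1.74×10^-7 + 0.181/2.34×10^-8) = 0.06700 rad.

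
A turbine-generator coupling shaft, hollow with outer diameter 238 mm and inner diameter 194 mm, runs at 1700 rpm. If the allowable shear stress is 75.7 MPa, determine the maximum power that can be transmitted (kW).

J = π(d_o⁴ − d_i⁴)/32 = π(0.238⁴ − 0.194⁴)/32 = 1.759×10^-4 m⁴.
T_max = τ_allow·J/r = 7.57×10^7 × 1.759×10^-4 / 0.119 = 111900 N·m.
ω = 2π·1700/60 = 178.0 rad/s, so P_max = T_max·ω = 1.992×10^7 W.

19900 kW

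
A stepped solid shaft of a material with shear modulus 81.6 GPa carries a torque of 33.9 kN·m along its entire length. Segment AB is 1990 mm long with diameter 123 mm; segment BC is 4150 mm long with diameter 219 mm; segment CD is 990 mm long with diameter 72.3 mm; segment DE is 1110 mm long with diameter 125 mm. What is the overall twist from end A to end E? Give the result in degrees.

J_AB = π(0.123)⁴/32 = 2.25×10^-5 m⁴; J_BC = π(0.219)⁴/32 = 2.26×10^-4 m⁴; J_CD = π(0.0723)⁴/32 = 2.68×10^-6 m⁴; J_DE = π(0.125)⁴/32 = 2.40×10^-5 m⁴.
θ = (T/G)·Σ L_i/J_i = (33900/81.6×10⁹)·(1.99/2.25×10^-5 + 4.15/2.26×10^-4 + 0.990/2.68×10^-6 + 1.11/2.40×10^-5) = 0.2170 rad.

12.4°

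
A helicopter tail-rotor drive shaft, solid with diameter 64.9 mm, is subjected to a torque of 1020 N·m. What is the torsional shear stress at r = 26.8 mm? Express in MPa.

J = πd⁴/32 = π(0.0649)⁴/32 = 1.742×10^-6 m⁴.
Shear stress varies linearly with radius: τ = T·r/J = 1020 × 0.0268 / 1.742×10^-6 = 1.569×10^7 Pa.

15.7 MPa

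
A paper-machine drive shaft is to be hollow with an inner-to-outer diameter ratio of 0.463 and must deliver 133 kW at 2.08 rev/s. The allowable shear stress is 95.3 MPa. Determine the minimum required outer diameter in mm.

82.9 mm

ω = 2π·2.08 = 13.07 rad/s, so T = P/ω = 133×10³ / 13.07 = 10180 N·m.
For a hollow shaft with d_i/d_o = 0.463: τ_max = 16T/(π d_o³ (1−k⁴)), so d_o = [16T/(π τ_allow (1−k⁴))]^(1/3) = [16·10180/(π·9.53×10^7·0.9540)]^(1/3) = 0.08292 m.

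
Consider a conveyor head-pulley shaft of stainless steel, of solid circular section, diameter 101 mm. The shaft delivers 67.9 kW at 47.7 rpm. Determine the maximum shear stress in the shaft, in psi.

ω = 2π·47.7/60 = 4.995 rad/s, so T = P/ω = 67.9×10³ / 4.995 = 13590 N·m.
J = πd⁴/32 = π(0.101)⁴/32 = 1.022×10^-5 m⁴.
τ_max = T·r/J = 13590 × 0.0505 / 1.022×10^-5 = 6.719×10^7 Pa.

9750 psi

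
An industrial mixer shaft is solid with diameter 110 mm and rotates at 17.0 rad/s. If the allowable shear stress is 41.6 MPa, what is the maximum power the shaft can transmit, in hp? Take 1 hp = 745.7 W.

248 hp

J = πd⁴/32 = π(0.110)⁴/32 = 1.437×10^-5 m⁴.
T_max = τ_allow·J/r = 4.16×10^7 × 1.437×10^-5 / 0.0550 = 10870 N·m.
ω = 17.0 rad/s, so P_max = T_max·ω = 1.848×10^5 W.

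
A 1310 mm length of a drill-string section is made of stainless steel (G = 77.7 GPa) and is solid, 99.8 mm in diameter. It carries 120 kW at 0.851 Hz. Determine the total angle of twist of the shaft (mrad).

ω = 2π·0.851 = 5.347 rad/s, so T = P/ω = 120×10³ / 5.347 = 22440 N·m.
J = πd⁴/32 = π(0.0998)⁴/32 = 9.739×10^-6 m⁴.
θ = T·L/(G·J) = 22440 × 1.31 / (77.7×10⁹ × 9.739×10^-6) = 0.03885 rad.

38.9 mrad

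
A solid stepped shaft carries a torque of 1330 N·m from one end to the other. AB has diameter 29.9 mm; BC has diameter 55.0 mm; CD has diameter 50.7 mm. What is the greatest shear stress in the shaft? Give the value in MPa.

Under the same torque, τ_max = 16T/(πd³) is largest where d is smallest — segment AB (d = 29.9 mm).
τ_max = 16·1330/(π·(0.0299)³) = 2.534×10^8 Pa.

253 MPa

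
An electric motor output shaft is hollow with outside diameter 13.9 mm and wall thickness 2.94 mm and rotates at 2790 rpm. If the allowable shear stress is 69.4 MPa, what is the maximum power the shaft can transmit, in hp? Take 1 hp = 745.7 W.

J = π(d_o⁴ − d_i⁴)/32 = π(0.0139⁴ − 0.00802⁴)/32 = 3.259×10^-9 m⁴.
T_max = τ_allow·J/r = 6.94×10^7 × 3.259×10^-9 / 0.00695 = 32.54 N·m.
ω = 2π·2790/60 = 292.2 rad/s, so P_max = T_max·ω = 9507 W.

12.7 hp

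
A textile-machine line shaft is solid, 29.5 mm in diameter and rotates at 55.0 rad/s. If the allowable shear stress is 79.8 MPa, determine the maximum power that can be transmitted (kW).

22.1 kW

J = πd⁴/32 = π(0.0295)⁴/32 = 7.435×10^-8 m⁴.
T_max = τ_allow·J/r = 7.98×10^7 × 7.435×10^-8 / 0.0147 = 402.3 N·m.
ω = 55.0 rad/s, so P_max = T_max·ω = 2.212×10^4 W.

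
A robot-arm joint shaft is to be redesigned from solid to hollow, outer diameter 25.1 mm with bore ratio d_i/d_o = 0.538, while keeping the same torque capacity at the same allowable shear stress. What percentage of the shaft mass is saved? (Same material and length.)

Equal τ_max and T ⇒ the solid shaft needs d_s³ = d_o³(1−k⁴), so d_s = 25.1·(1−0.538⁴)^(1/3) = 24.38 mm.
Area ratio A_h/A_s = d_o²(1−k²)/d_s² = (1−k²)/(1−k⁴)^(2/3) = 0.7532.
Mass saving = 1 − 0.7532 = 24.7 %.

24.7 %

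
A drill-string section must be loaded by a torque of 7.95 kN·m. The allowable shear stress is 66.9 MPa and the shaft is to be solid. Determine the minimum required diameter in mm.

For a solid shaft τ_max = 16T/(πd³), so d = (16T/(π τ_allow))^(1/3) = (16·7950/(π·6.69×10^7))^(1/3) = 0.08459 m.

84.6 mm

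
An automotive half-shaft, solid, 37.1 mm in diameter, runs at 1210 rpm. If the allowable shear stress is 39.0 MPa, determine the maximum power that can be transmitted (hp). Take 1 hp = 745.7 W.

66.4 hp

J = πd⁴/32 = π(0.0371)⁴/32 = 1.860×10^-7 m⁴.
T_max = τ_allow·J/r = 3.90×10^7 × 1.860×10^-7 / 0.0186 = 391.0 N·m.
ω = 2π·1210/60 = 126.7 rad/s, so P_max = T_max·ω = 4.955×10^4 W.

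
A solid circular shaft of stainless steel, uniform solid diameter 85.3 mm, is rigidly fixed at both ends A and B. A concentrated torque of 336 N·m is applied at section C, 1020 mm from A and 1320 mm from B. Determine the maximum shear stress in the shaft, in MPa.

1.56 MPa

With uniform GJ and both ends fixed, compatibility θ_AC = θ_CB gives T_A·a = T_B·b, together with T_A + T_B = T₀.
T_A = T₀·b/(a+b) = 336.0·1320/2340 = 189.5 N·m; T_B = 146.5 N·m.
τ in each portion: τ_AC = 1.56×10^6 Pa, τ_CB = 1.20×10^6 Pa; maximum is in AC.
τ_max = T_AC·r/J = 189.5·0.0427/5.20×10^-6 = 1.555×10^6 Pa.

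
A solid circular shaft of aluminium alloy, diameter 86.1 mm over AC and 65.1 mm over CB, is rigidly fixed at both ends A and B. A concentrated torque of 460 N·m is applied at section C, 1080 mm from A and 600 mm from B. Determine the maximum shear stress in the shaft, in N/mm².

3.15 N/mm²

Compatibility: T_A·a/J_AC = T_B·b/J_CB with T_A + T_B = T₀.
J_AC = 5.40×10^-6 m⁴, J_CB = 1.76×10^-6 m⁴, so T_A = T₀·(J_AC/a)/((J_AC/a)+(J_CB/b)) = 289.6 N·m, T_B = 170.4 N·m.
τ in each portion: τ_AC = 2.31×10^6 Pa, τ_CB = 3.15×10^6 Pa; maximum is in CB.
τ_max = T_CB·r/J = 170.4·0.0325/1.76×10^-6 = 3.145×10^6 Pa.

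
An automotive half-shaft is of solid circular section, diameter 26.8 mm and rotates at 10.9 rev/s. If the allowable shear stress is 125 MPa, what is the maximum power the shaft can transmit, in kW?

32.4 kW

J = πd⁴/32 = π(0.0268)⁴/32 = 5.065×10^-8 m⁴.
T_max = τ_allow·J/r = 1.25×10^8 × 5.065×10^-8 / 0.0134 = 472.4 N·m.
ω = 2π·10.9 = 68.49 rad/s, so P_max = T_max·ω = 3.236×10^4 W.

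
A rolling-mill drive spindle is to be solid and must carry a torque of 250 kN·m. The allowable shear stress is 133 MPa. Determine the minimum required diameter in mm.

For a solid shaft τ_max = 16T/(πd³), so d = (16T/(π τ_allow))^(1/3) = (16·250000/(π·1.33×10^8))^(1/3) = 0.2123 m.

212 mm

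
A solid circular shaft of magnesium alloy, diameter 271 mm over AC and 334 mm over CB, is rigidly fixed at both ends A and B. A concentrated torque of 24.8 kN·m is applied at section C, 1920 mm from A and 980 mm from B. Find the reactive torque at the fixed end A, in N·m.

4490 N·m

Compatibility: T_A·a/J_AC = T_B·b/J_CB with T_A + T_B = T₀.
J_AC = 5.30×10^-4 m⁴, J_CB = 1.22×10^-3 m⁴, so T_A = T₀·(J_AC/a)/((J_AC/a)+(J_CB/b)) = 4492 N·m, T_B = 20310 N·m.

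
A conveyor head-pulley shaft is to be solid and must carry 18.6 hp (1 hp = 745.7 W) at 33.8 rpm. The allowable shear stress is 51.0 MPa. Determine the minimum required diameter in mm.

ω = 2π·33.8/60 = 3.540 rad/s, so T = P/ω = 18.6×745.7 / 3.540 = 3919 N·m.
For a solid shaft τ_max = 16T/(πd³), so d = (16T/(π τ_allow))^(1/3) = (16·3919/(π·5.10×10^7))^(1/3) = 0.07314 m.

73.1 mm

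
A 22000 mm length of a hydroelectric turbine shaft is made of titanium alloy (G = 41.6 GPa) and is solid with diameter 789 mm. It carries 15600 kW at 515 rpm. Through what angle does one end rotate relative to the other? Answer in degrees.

0.230°

ω = 2π·515/60 = 53.93 rad/s, so T = P/ω = 15600×10³ / 53.93 = 289300 N·m.
J = πd⁴/32 = π(0.789)⁴/32 = 0.03805 m⁴.
θ = T·L/(G·J) = 289300 × 22.0 / (41.6×10⁹ × 0.03805) = 4.021×10^-3 rad.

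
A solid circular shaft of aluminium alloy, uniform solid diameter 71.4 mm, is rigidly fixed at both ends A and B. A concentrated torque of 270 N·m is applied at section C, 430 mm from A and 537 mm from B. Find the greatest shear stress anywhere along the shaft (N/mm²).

With uniform GJ and both ends fixed, compatibility θ_AC = θ_CB gives T_A·a = T_B·b, together with T_A + T_B = T₀.
T_A = T₀·b/(a+b) = 270.0·537/967.0 = 149.9 N·m; T_B = 120.1 N·m.
τ in each portion: τ_AC = 2.10×10^6 Pa, τ_CB = 1.68×10^6 Pa; maximum is in AC.
τ_max = T_AC·r/J = 149.9·0.0357/2.55×10^-6 = 2.098×10^6 Pa.

2.10 N/mm²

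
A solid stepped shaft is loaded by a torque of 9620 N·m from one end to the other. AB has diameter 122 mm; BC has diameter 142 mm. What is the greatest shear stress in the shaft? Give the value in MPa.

27.0 MPa

Under the same torque, τ_max = 16T/(πd³) is largest where d is smallest — segment AB (d = 122 mm).
τ_max = 16·9620/(π·(0.122)³) = 2.698×10^7 Pa.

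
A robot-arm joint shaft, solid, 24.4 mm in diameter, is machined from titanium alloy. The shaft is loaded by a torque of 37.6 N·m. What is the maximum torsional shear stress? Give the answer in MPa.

13.2 MPa

J = πd⁴/32 = π(0.0244)⁴/32 = 3.480×10^-8 m⁴.
τ_max = T·r/J = 37.60 × 0.0122 / 3.480×10^-8 = 1.318×10^7 Pa.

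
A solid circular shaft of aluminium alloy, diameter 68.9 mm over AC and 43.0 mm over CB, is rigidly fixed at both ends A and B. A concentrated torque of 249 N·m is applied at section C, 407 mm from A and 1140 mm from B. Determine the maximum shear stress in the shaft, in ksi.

0.533 ksi

Compatibility: T_A·a/J_AC = T_B·b/J_CB with T_A + T_B = T₀.
J_AC = 2.21×10^-6 m⁴, J_CB = 3.36×10^-7 m⁴, so T_A = T₀·(J_AC/a)/((J_AC/a)+(J_CB/b)) = 236.2 N·m, T_B = 12.79 N·m.
τ in each portion: τ_AC = 3.68×10^6 Pa, τ_CB = 8.19×10^5 Pa; maximum is in AC.
τ_max = T_AC·r/J = 236.2·0.0345/2.21×10^-6 = 3.678×10^6 Pa.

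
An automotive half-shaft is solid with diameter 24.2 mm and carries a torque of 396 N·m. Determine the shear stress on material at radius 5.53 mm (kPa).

J = πd⁴/32 = π(0.0242)⁴/32 = 3.367×10^-8 m⁴.
Shear stress varies linearly with radius: τ = T·r/J = 396.0 × 0.00553 / 3.367×10^-8 = 6.504×10^7 Pa.

65000 kPa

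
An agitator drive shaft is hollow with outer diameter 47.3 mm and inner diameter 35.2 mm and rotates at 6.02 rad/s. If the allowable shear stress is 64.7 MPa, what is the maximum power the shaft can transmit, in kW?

5.61 kW

J = π(d_o⁴ − d_i⁴)/32 = π(0.0473⁴ − 0.0352⁴)/32 = 3.407×10^-7 m⁴.
T_max = τ_allow·J/r = 6.47×10^7 × 3.407×10^-7 / 0.0236 = 932.0 N·m.
ω = 6.02 rad/s, so P_max = T_max·ω = 5611 W.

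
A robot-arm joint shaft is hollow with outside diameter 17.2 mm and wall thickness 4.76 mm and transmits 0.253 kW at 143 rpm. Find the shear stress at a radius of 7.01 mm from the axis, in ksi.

2.08 ksi

ω = 2π·143/60 = 14.97 rad/s, so T = P/ω = 0.253×10³ / 14.97 = 16.89 N·m.
J = π(d_o⁴ − d_i⁴)/32 = π(0.0172⁴ − 0.00768⁴)/32 = 8.251×10^-9 m⁴.
Shear stress varies linearly with radius: τ = T·r/J = 16.89 × 0.00701 / 8.251×10^-9 = 1.435×10^7 Pa.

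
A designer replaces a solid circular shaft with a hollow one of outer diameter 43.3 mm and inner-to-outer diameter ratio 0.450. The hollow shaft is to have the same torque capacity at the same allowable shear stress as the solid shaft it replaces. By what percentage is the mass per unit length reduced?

18.0 %

Equal τ_max and T ⇒ the solid shaft needs d_s³ = d_o³(1−k⁴), so d_s = 43.3·(1−0.450⁴)^(1/3) = 42.70 mm.
Area ratio A_h/A_s = d_o²(1−k²)/d_s² = (1−k²)/(1−k⁴)^(2/3) = 0.8201.
Mass saving = 1 − 0.8201 = 18.0 %.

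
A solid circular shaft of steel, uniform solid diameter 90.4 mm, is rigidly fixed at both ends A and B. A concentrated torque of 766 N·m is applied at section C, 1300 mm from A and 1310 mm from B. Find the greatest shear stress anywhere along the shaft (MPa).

With uniform GJ and both ends fixed, compatibility θ_AC = θ_CB gives T_A·a = T_B·b, together with T_A + T_B = T₀.
T_A = T₀·b/(a+b) = 766.0·1310/2610 = 384.5 N·m; T_B = 381.5 N·m.
τ in each portion: τ_AC = 2.65×10^6 Pa, τ_CB = 2.63×10^6 Pa; maximum is in AC.
τ_max = T_AC·r/J = 384.5·0.0452/6.56×10^-6 = 2.650×10^6 Pa.

2.65 MPa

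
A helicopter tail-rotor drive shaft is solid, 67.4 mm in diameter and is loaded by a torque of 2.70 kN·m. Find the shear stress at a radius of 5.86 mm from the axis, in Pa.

7.81e6 Pa

J = πd⁴/32 = π(0.0674)⁴/32 = 2.026×10^-6 m⁴.
Shear stress varies linearly with radius: τ = T·r/J = 2700 × 0.00586 / 2.026×10^-6 = 7.809×10^6 Pa.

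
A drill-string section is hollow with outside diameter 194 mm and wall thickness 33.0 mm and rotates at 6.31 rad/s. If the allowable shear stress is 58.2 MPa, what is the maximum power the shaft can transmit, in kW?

427 kW

J = π(d_o⁴ − d_i⁴)/32 = π(0.194⁴ − 0.128⁴)/32 = 1.127×10^-4 m⁴.
T_max = τ_allow·J/r = 5.82×10^7 × 1.127×10^-4 / 0.0970 = 67620 N·m.
ω = 6.31 rad/s, so P_max = T_max·ω = 4.267×10^5 W.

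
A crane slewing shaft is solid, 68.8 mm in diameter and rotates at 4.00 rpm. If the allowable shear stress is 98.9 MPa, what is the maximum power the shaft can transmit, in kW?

J = πd⁴/32 = π(0.0688)⁴/32 = 2.200×10^-6 m⁴.
T_max = τ_allow·J/r = 9.89×10^7 × 2.200×10^-6 / 0.0344 = 6324 N·m.
ω = 2π·4.00/60 = 0.4189 rad/s, so P_max = T_max·ω = 2649 W.

2.65 kW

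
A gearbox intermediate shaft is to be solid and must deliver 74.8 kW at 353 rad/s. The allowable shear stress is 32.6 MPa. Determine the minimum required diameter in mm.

32.1 mm

ω = 353 rad/s, so T = P/ω = 74.8×10³ / 353.0 = 211.9 N·m.
For a solid shaft τ_max = 16T/(πd³), so d = (16T/(π τ_allow))^(1/3) = (16·211.9/(π·3.26×10^7))^(1/3) = 0.03211 m.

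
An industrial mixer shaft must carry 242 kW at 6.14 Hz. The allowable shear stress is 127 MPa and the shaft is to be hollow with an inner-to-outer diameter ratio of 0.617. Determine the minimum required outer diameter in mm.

ω = 2π·6.14 = 38.58 rad/s, so T = P/ω = 242×10³ / 38.58 = 6273 N·m.
For a hollow shaft with d_i/d_o = 0.617: τ_max = 16T/(π d_o³ (1−k⁴)), so d_o = [16T/(π τ_allow (1−k⁴))]^(1/3) = [16·6273/(π·1.27×10^8·0.8551)]^(1/3) = 0.06651 m.

66.5 mm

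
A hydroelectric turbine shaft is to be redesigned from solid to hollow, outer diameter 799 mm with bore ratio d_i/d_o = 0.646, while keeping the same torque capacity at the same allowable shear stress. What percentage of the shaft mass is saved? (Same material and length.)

Equal τ_max and T ⇒ the solid shaft needs d_s³ = d_o³(1−k⁴), so d_s = 799·(1−0.646⁴)^(1/3) = 749.6 mm.
Area ratio A_h/A_s = d_o²(1−k²)/d_s² = (1−k²)/(1−k⁴)^(2/3) = 0.6620.
Mass saving = 1 − 0.6620 = 33.8 %.

33.8 %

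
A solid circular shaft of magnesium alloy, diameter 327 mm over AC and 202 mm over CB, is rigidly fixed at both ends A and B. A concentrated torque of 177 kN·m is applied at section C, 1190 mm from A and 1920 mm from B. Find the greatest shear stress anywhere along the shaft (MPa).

23.6 MPa

Compatibility: T_A·a/J_AC = T_B·b/J_CB with T_A + T_B = T₀.
J_AC = 1.12×10^-3 m⁴, J_CB = 1.63×10^-4 m⁴, so T_A = T₀·(J_AC/a)/((J_AC/a)+(J_CB/b)) = 162300 N·m, T_B = 14650 N·m.
τ in each portion: τ_AC = 2.36×10^7 Pa, τ_CB = 9.05×10^6 Pa; maximum is in AC.
τ_max = T_AC·r/J = 162300·0.164/1.12×10^-3 = 2.365×10^7 Pa.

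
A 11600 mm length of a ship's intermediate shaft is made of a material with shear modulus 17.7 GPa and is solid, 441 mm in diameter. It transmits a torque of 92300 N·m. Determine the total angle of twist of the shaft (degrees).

0.933°

J = πd⁴/32 = π(0.441)⁴/32 = 3.713×10^-3 m⁴.
θ = T·L/(G·J) = 92300 × 11.6 / (17.7×10⁹ × 3.713×10^-3) = 0.01629 rad.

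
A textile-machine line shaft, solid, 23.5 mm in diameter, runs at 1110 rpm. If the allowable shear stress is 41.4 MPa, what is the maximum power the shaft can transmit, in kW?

J = πd⁴/32 = π(0.0235)⁴/32 = 2.994×10^-8 m⁴.
T_max = τ_allow·J/r = 4.14×10^7 × 2.994×10^-8 / 0.0118 = 105.5 N·m.
ω = 2π·1110/60 = 116.2 rad/s, so P_max = T_max·ω = 1.226×10^4 W.

12.3 kW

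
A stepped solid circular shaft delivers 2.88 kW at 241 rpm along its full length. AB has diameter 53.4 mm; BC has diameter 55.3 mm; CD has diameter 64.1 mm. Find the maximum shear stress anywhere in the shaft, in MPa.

ω = 2π·241/60 = 25.24 rad/s, so T = P/ω = 2.88×10³ / 25.24 = 114.1 N·m.
Under the same torque, τ_max = 16T/(πd³) is largest where d is smallest — segment AB (d = 53.4 mm).
τ_max = 16·114.1/(π·(0.0534)³) = 3.817×10^6 Pa.

3.82 MPa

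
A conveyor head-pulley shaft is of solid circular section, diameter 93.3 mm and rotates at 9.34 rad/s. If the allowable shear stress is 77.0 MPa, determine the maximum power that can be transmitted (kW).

115 kW

J = πd⁴/32 = π(0.0933)⁴/32 = 7.439×10^-6 m⁴.
T_max = τ_allow·J/r = 7.70×10^7 × 7.439×10^-6 / 0.0466 = 12280 N·m.
ω = 9.34 rad/s, so P_max = T_max·ω = 1.147×10^5 W.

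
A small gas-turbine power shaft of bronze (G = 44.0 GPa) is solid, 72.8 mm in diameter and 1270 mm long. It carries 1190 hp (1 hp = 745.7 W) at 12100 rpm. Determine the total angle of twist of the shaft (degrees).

ω = 2π·12100/60 = 1267 rad/s, so T = P/ω = 1190×745.7 / 1267 = 700.3 N·m.
J = πd⁴/32 = π(0.0728)⁴/32 = 2.758×10^-6 m⁴.
θ = T·L/(G·J) = 700.3 × 1.27 / (44.0×10⁹ × 2.758×10^-6) = 7.330×10^-3 rad.

0.420°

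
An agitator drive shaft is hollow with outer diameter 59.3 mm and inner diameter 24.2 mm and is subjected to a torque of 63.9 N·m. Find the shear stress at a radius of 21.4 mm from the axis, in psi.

168 psi

J = π(d_o⁴ − d_i⁴)/32 = π(0.0593⁴ − 0.0242⁴)/32 = 1.180×10^-6 m⁴.
Shear stress varies linearly with radius: τ = T·r/J = 63.90 × 0.0214 / 1.180×10^-6 = 1.159×10^6 Pa.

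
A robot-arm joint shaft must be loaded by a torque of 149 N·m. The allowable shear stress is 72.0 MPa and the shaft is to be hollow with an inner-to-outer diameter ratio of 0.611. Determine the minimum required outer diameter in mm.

23.0 mm

For a hollow shaft with d_i/d_o = 0.611: τ_max = 16T/(π d_o³ (1−k⁴)), so d_o = [16T/(π τ_allow (1−k⁴))]^(1/3) = [16·149.0/(π·7.20×10^7·0.8606)]^(1/3) = 0.02305 m.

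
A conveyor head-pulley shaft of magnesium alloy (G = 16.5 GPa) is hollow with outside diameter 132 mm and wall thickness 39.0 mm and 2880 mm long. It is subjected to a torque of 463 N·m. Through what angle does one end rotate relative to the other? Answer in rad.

J = π(d_o⁴ − d_i⁴)/32 = π(0.132⁴ − 0.0540⁴)/32 = 2.897×10^-5 m⁴.
θ = T·L/(G·J) = 463.0 × 2.88 / (16.5×10⁹ × 2.897×10^-5) = 2.790×10^-3 rad.

0.00279 rad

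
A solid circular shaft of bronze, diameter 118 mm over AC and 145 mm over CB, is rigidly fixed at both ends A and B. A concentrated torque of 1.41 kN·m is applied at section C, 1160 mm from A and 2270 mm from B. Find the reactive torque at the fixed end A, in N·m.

651 N·m

Compatibility: T_A·a/J_AC = T_B·b/J_CB with T_A + T_B = T₀.
J_AC = 1.90×10^-5 m⁴, J_CB = 4.34×10^-5 m⁴, so T_A = T₀·(J_AC/a)/((J_AC/a)+(J_CB/b)) = 651.2 N·m, T_B = 758.8 N·m.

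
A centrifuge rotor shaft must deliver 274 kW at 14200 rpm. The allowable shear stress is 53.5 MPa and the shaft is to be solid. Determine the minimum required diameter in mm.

26.0 mm

ω = 2π·14200/60 = 1487 rad/s, so T = P/ω = 274×10³ / 1487 = 184.3 N·m.
For a solid shaft τ_max = 16T/(πd³), so d = (16T/(π τ_allow))^(1/3) = (16·184.3/(π·5.35×10^7))^(1/3) = 0.02598 m.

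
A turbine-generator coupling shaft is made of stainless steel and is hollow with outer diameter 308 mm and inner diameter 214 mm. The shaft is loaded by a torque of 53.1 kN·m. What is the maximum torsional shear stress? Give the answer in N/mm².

J = π(d_o⁴ − d_i⁴)/32 = π(0.308⁴ − 0.214⁴)/32 = 6.776×10^-4 m⁴.
τ_max = T·r/J = 53100 × 0.154 / 6.776×10^-4 = 1.207×10^7 Pa.

12.1 N/mm²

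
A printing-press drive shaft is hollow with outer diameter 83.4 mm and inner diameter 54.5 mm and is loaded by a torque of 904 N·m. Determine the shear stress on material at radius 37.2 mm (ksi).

J = π(d_o⁴ − d_i⁴)/32 = π(0.0834⁴ − 0.0545⁴)/32 = 3.884×10^-6 m⁴.
Shear stress varies linearly with radius: τ = T·r/J = 904.0 × 0.0372 / 3.884×10^-6 = 8.659×10^6 Pa.

1.26 ksi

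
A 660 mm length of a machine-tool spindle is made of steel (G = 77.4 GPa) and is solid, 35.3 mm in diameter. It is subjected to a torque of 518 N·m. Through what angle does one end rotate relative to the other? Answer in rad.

0.0290 rad

J = πd⁴/32 = π(0.0353)⁴/32 = 1.524×10^-7 m⁴.
θ = T·L/(G·J) = 518.0 × 0.660 / (77.4×10⁹ × 1.524×10^-7) = 0.02898 rad.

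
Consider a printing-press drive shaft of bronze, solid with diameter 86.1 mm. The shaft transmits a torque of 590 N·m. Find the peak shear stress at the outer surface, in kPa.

J = πd⁴/32 = π(0.0861)⁴/32 = 5.395×10^-6 m⁴.
τ_max = T·r/J = 590.0 × 0.0430 / 5.395×10^-6 = 4.708×10^6 Pa.

4710 kPa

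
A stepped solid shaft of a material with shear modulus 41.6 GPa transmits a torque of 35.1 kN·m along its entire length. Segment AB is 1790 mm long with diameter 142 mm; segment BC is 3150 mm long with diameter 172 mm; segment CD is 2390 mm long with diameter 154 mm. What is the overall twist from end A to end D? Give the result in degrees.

6.03°

J_AB = π(0.142)⁴/32 = 3.99×10^-5 m⁴; J_BC = π(0.172)⁴/32 = 8.59×10^-5 m⁴; J_CD = π(0.154)⁴/32 = 5.52×10^-5 m⁴.
θ = (T/G)·Σ L_i/J_i = (35100/41.6×10⁹)·(1.79/3.99×10^-5 + 3.15/8.59×10^-5 + 2.39/5.52×10^-5) = 0.1053 rad.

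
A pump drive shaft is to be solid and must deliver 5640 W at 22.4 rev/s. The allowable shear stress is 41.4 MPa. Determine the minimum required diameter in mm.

ω = 2π·22.4 = 140.7 rad/s, so T = P/ω = 5640 / 140.7 = 40.07 N·m.
For a solid shaft τ_max = 16T/(πd³), so d = (16T/(π τ_allow))^(1/3) = (16·40.07/(π·4.14×10^7))^(1/3) = 0.01702 m.

17.0 mm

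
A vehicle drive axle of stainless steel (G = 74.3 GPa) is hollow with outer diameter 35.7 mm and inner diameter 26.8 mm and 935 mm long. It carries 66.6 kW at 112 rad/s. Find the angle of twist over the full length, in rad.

0.0688 rad

ω = 112 rad/s, so T = P/ω = 66.6×10³ / 112.0 = 594.6 N·m.
J = π(d_o⁴ − d_i⁴)/32 = π(0.0357⁴ − 0.0268⁴)/32 = 1.088×10^-7 m⁴.
θ = T·L/(G·J) = 594.6 × 0.935 / (74.3×10⁹ × 1.088×10^-7) = 0.06876 rad.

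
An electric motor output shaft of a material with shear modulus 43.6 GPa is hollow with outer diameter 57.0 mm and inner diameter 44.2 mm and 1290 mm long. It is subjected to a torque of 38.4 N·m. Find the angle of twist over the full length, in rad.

0.00172 rad

J = π(d_o⁴ − d_i⁴)/32 = π(0.0570⁴ − 0.0442⁴)/32 = 6.616×10^-7 m⁴.
θ = T·L/(G·J) = 38.40 × 1.29 / (43.6×10⁹ × 6.616×10^-7) = 1.717×10^-3 rad.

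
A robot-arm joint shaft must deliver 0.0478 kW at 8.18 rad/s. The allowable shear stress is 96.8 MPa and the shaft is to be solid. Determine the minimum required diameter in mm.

6.75 mm

ω = 8.18 rad/s, so T = P/ω = 0.0478×10³ / 8.180 = 5.844 N·m.
For a solid shaft τ_max = 16T/(πd³), so d = (16T/(π τ_allow))^(1/3) = (16·5.844/(π·9.68×10^7))^(1/3) = 0.006749 m.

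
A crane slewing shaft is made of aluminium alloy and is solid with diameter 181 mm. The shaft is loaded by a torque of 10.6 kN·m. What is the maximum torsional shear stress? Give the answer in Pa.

J = πd⁴/32 = π(0.181)⁴/32 = 1.054×10^-4 m⁴.
τ_max = T·r/J = 10600 × 0.0905 / 1.054×10^-4 = 9.104×10^6 Pa.

9.10e6 Pa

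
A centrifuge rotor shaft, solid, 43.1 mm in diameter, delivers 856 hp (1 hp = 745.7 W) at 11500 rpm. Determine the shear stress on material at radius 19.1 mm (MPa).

29.9 MPa

ω = 2π·11500/60 = 1204 rad/s, so T = P/ω = 856×745.7 / 1204 = 530.0 N·m.
J = πd⁴/32 = π(0.0431)⁴/32 = 3.388×10^-7 m⁴.
Shear stress varies linearly with radius: τ = T·r/J = 530.0 × 0.0191 / 3.388×10^-7 = 2.988×10^7 Pa.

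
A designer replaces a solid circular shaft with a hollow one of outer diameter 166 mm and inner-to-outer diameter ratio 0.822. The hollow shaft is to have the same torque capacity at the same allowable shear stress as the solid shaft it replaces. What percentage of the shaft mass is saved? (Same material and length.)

51.3 %

Equal τ_max and T ⇒ the solid shaft needs d_s³ = d_o³(1−k⁴), so d_s = 166·(1−0.822⁴)^(1/3) = 135.5 mm.
Area ratio A_h/A_s = d_o²(1−k²)/d_s² = (1−k²)/(1−k⁴)^(2/3) = 0.4870.
Mass saving = 1 − 0.4870 = 51.3 %.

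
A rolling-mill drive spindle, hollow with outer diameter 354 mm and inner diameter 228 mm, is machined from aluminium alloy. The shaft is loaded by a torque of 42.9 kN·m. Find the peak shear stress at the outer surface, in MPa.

5.95 MPa

J = π(d_o⁴ − d_i⁴)/32 = π(0.354⁴ − 0.228⁴)/32 = 1.276×10^-3 m⁴.
τ_max = T·r/J = 42900 × 0.177 / 1.276×10^-3 = 5.949×10^6 Pa.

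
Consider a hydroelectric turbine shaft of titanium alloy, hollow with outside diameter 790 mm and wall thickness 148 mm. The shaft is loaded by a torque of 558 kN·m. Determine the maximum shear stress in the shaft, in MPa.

6.80 MPa

J = π(d_o⁴ − d_i⁴)/32 = π(0.790⁴ − 0.494⁴)/32 = 0.03239 m⁴.
τ_max = T·r/J = 558000 × 0.395 / 0.03239 = 6.804×10^6 Pa.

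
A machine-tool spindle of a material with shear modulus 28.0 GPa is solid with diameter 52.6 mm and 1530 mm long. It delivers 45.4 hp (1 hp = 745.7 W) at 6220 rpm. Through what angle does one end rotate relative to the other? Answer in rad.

ω = 2π·6220/60 = 651.4 rad/s, so T = P/ω = 45.4×745.7 / 651.4 = 51.98 N·m.
J = πd⁴/32 = π(0.0526)⁴/32 = 7.515×10^-7 m⁴.
θ = T·L/(G·J) = 51.98 × 1.53 / (28.0×10⁹ × 7.515×10^-7) = 3.779×10^-3 rad.

0.00378 rad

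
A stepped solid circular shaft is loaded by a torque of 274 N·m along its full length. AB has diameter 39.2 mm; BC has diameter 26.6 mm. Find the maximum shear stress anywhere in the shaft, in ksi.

10.8 ksi

Under the same torque, τ_max = 16T/(πd³) is largest where d is smallest — segment BC (d = 26.6 mm).
τ_max = 16·274.0/(π·(0.0266)³) = 7.414×10^7 Pa.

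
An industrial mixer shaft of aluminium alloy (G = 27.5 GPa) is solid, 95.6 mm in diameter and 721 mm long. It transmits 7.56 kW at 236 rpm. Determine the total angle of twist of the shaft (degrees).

0.0560°

ω = 2π·236/60 = 24.71 rad/s, so T = P/ω = 7.56×10³ / 24.71 = 305.9 N·m.
J = πd⁴/32 = π(0.0956)⁴/32 = 8.200×10^-6 m⁴.
θ = T·L/(G·J) = 305.9 × 0.721 / (27.5×10⁹ × 8.200×10^-6) = 9.780×10^-4 rad.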